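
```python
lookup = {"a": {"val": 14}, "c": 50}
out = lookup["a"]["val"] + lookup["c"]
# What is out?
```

Answer: 64

Derivation:
Trace (tracking out):
lookup = {'a': {'val': 14}, 'c': 50}  # -> lookup = {'a': {'val': 14}, 'c': 50}
out = lookup['a']['val'] + lookup['c']  # -> out = 64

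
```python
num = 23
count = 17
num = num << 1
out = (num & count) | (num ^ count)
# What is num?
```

Trace (tracking num):
num = 23  # -> num = 23
count = 17  # -> count = 17
num = num << 1  # -> num = 46
out = num & count | num ^ count  # -> out = 63

Answer: 46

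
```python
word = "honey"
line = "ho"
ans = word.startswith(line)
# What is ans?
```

Trace (tracking ans):
word = 'honey'  # -> word = 'honey'
line = 'ho'  # -> line = 'ho'
ans = word.startswith(line)  # -> ans = True

Answer: True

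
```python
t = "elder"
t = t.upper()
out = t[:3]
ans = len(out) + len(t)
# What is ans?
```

Answer: 8

Derivation:
Trace (tracking ans):
t = 'elder'  # -> t = 'elder'
t = t.upper()  # -> t = 'ELDER'
out = t[:3]  # -> out = 'ELD'
ans = len(out) + len(t)  # -> ans = 8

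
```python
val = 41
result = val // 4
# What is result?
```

Trace (tracking result):
val = 41  # -> val = 41
result = val // 4  # -> result = 10

Answer: 10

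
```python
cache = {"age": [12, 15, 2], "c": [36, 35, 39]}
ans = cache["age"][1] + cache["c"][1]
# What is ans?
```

Trace (tracking ans):
cache = {'age': [12, 15, 2], 'c': [36, 35, 39]}  # -> cache = {'age': [12, 15, 2], 'c': [36, 35, 39]}
ans = cache['age'][1] + cache['c'][1]  # -> ans = 50

Answer: 50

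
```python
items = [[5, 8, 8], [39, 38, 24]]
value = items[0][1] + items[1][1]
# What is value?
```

Trace (tracking value):
items = [[5, 8, 8], [39, 38, 24]]  # -> items = [[5, 8, 8], [39, 38, 24]]
value = items[0][1] + items[1][1]  # -> value = 46

Answer: 46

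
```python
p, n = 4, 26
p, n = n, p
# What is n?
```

Answer: 4

Derivation:
Trace (tracking n):
p, n = (4, 26)  # -> p = 4, n = 26
p, n = (n, p)  # -> p = 26, n = 4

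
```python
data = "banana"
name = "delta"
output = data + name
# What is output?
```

Trace (tracking output):
data = 'banana'  # -> data = 'banana'
name = 'delta'  # -> name = 'delta'
output = data + name  # -> output = 'bananadelta'

Answer: 'bananadelta'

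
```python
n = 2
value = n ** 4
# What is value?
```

Trace (tracking value):
n = 2  # -> n = 2
value = n ** 4  # -> value = 16

Answer: 16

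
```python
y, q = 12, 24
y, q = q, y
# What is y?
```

Answer: 24

Derivation:
Trace (tracking y):
y, q = (12, 24)  # -> y = 12, q = 24
y, q = (q, y)  # -> y = 24, q = 12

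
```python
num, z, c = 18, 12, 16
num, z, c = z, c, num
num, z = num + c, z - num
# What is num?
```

Answer: 30

Derivation:
Trace (tracking num):
num, z, c = (18, 12, 16)  # -> num = 18, z = 12, c = 16
num, z, c = (z, c, num)  # -> num = 12, z = 16, c = 18
num, z = (num + c, z - num)  # -> num = 30, z = 4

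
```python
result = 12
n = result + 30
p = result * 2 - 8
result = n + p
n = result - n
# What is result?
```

Answer: 58

Derivation:
Trace (tracking result):
result = 12  # -> result = 12
n = result + 30  # -> n = 42
p = result * 2 - 8  # -> p = 16
result = n + p  # -> result = 58
n = result - n  # -> n = 16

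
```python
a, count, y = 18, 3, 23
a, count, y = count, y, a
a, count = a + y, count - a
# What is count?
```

Answer: 20

Derivation:
Trace (tracking count):
a, count, y = (18, 3, 23)  # -> a = 18, count = 3, y = 23
a, count, y = (count, y, a)  # -> a = 3, count = 23, y = 18
a, count = (a + y, count - a)  # -> a = 21, count = 20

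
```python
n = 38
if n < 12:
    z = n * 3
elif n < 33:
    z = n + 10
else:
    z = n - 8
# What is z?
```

Answer: 30

Derivation:
Trace (tracking z):
n = 38  # -> n = 38
if n < 12:  # condition is False
elif n < 33:  # condition is False
else:
    z = n - 8  # -> z = 30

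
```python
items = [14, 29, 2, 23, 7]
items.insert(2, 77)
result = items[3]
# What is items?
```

Answer: [14, 29, 77, 2, 23, 7]

Derivation:
Trace (tracking items):
items = [14, 29, 2, 23, 7]  # -> items = [14, 29, 2, 23, 7]
items.insert(2, 77)  # -> items = [14, 29, 77, 2, 23, 7]
result = items[3]  # -> result = 2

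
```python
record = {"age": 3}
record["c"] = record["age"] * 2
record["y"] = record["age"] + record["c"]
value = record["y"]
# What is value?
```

Trace (tracking value):
record = {'age': 3}  # -> record = {'age': 3}
record['c'] = record['age'] * 2  # -> record = {'age': 3, 'c': 6}
record['y'] = record['age'] + record['c']  # -> record = {'age': 3, 'c': 6, 'y': 9}
value = record['y']  # -> value = 9

Answer: 9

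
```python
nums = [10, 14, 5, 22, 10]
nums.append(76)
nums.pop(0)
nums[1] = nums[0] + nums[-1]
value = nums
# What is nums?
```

Trace (tracking nums):
nums = [10, 14, 5, 22, 10]  # -> nums = [10, 14, 5, 22, 10]
nums.append(76)  # -> nums = [10, 14, 5, 22, 10, 76]
nums.pop(0)  # -> nums = [14, 5, 22, 10, 76]
nums[1] = nums[0] + nums[-1]  # -> nums = [14, 90, 22, 10, 76]
value = nums  # -> value = [14, 90, 22, 10, 76]

Answer: [14, 90, 22, 10, 76]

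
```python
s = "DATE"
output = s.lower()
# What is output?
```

Trace (tracking output):
s = 'DATE'  # -> s = 'DATE'
output = s.lower()  # -> output = 'date'

Answer: 'date'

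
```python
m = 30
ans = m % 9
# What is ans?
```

Trace (tracking ans):
m = 30  # -> m = 30
ans = m % 9  # -> ans = 3

Answer: 3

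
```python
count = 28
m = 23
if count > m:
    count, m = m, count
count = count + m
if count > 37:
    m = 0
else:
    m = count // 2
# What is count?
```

Trace (tracking count):
count = 28  # -> count = 28
m = 23  # -> m = 23
if count > m:  # condition is True
    count, m = (m, count)  # -> count = 23, m = 28
count = count + m  # -> count = 51
if count > 37:  # condition is True
    m = 0  # -> m = 0

Answer: 51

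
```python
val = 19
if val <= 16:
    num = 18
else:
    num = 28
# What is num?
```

Answer: 28

Derivation:
Trace (tracking num):
val = 19  # -> val = 19
if val <= 16:  # condition is False
else:
    num = 28  # -> num = 28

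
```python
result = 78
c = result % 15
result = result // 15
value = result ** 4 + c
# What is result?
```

Trace (tracking result):
result = 78  # -> result = 78
c = result % 15  # -> c = 3
result = result // 15  # -> result = 5
value = result ** 4 + c  # -> value = 628

Answer: 5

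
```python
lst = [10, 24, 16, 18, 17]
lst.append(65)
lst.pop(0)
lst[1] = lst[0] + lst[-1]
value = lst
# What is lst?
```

Answer: [24, 89, 18, 17, 65]

Derivation:
Trace (tracking lst):
lst = [10, 24, 16, 18, 17]  # -> lst = [10, 24, 16, 18, 17]
lst.append(65)  # -> lst = [10, 24, 16, 18, 17, 65]
lst.pop(0)  # -> lst = [24, 16, 18, 17, 65]
lst[1] = lst[0] + lst[-1]  # -> lst = [24, 89, 18, 17, 65]
value = lst  # -> value = [24, 89, 18, 17, 65]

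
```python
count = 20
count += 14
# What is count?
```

Answer: 34

Derivation:
Trace (tracking count):
count = 20  # -> count = 20
count += 14  # -> count = 34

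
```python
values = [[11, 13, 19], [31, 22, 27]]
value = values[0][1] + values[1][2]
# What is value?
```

Trace (tracking value):
values = [[11, 13, 19], [31, 22, 27]]  # -> values = [[11, 13, 19], [31, 22, 27]]
value = values[0][1] + values[1][2]  # -> value = 40

Answer: 40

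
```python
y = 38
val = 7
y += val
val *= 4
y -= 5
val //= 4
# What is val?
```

Trace (tracking val):
y = 38  # -> y = 38
val = 7  # -> val = 7
y += val  # -> y = 45
val *= 4  # -> val = 28
y -= 5  # -> y = 40
val //= 4  # -> val = 7

Answer: 7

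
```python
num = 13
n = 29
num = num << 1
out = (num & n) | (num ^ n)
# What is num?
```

Trace (tracking num):
num = 13  # -> num = 13
n = 29  # -> n = 29
num = num << 1  # -> num = 26
out = num & n | num ^ n  # -> out = 31

Answer: 26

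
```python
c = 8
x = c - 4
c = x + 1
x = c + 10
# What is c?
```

Trace (tracking c):
c = 8  # -> c = 8
x = c - 4  # -> x = 4
c = x + 1  # -> c = 5
x = c + 10  # -> x = 15

Answer: 5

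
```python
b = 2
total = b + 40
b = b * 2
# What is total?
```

Trace (tracking total):
b = 2  # -> b = 2
total = b + 40  # -> total = 42
b = b * 2  # -> b = 4

Answer: 42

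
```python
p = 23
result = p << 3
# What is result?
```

Answer: 184

Derivation:
Trace (tracking result):
p = 23  # -> p = 23
result = p << 3  # -> result = 184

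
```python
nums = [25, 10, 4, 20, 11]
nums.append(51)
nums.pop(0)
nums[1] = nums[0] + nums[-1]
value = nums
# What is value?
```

Answer: [10, 61, 20, 11, 51]

Derivation:
Trace (tracking value):
nums = [25, 10, 4, 20, 11]  # -> nums = [25, 10, 4, 20, 11]
nums.append(51)  # -> nums = [25, 10, 4, 20, 11, 51]
nums.pop(0)  # -> nums = [10, 4, 20, 11, 51]
nums[1] = nums[0] + nums[-1]  # -> nums = [10, 61, 20, 11, 51]
value = nums  # -> value = [10, 61, 20, 11, 51]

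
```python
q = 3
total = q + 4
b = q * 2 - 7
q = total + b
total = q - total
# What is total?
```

Answer: -1

Derivation:
Trace (tracking total):
q = 3  # -> q = 3
total = q + 4  # -> total = 7
b = q * 2 - 7  # -> b = -1
q = total + b  # -> q = 6
total = q - total  # -> total = -1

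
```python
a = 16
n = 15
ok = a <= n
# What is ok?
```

Answer: False

Derivation:
Trace (tracking ok):
a = 16  # -> a = 16
n = 15  # -> n = 15
ok = a <= n  # -> ok = False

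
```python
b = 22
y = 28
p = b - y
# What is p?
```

Trace (tracking p):
b = 22  # -> b = 22
y = 28  # -> y = 28
p = b - y  # -> p = -6

Answer: -6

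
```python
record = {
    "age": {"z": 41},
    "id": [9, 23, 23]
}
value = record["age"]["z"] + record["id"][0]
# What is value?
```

Answer: 50

Derivation:
Trace (tracking value):
record = {'age': {'z': 41}, 'id': [9, 23, 23]}  # -> record = {'age': {'z': 41}, 'id': [9, 23, 23]}
value = record['age']['z'] + record['id'][0]  # -> value = 50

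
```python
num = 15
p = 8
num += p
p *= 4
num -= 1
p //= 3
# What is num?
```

Answer: 22

Derivation:
Trace (tracking num):
num = 15  # -> num = 15
p = 8  # -> p = 8
num += p  # -> num = 23
p *= 4  # -> p = 32
num -= 1  # -> num = 22
p //= 3  # -> p = 10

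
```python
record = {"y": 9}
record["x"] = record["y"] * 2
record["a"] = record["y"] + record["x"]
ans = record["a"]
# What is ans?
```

Answer: 27

Derivation:
Trace (tracking ans):
record = {'y': 9}  # -> record = {'y': 9}
record['x'] = record['y'] * 2  # -> record = {'y': 9, 'x': 18}
record['a'] = record['y'] + record['x']  # -> record = {'y': 9, 'x': 18, 'a': 27}
ans = record['a']  # -> ans = 27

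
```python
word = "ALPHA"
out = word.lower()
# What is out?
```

Trace (tracking out):
word = 'ALPHA'  # -> word = 'ALPHA'
out = word.lower()  # -> out = 'alpha'

Answer: 'alpha'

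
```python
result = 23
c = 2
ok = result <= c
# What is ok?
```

Answer: False

Derivation:
Trace (tracking ok):
result = 23  # -> result = 23
c = 2  # -> c = 2
ok = result <= c  # -> ok = False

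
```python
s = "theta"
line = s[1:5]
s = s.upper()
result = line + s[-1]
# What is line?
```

Answer: 'heta'

Derivation:
Trace (tracking line):
s = 'theta'  # -> s = 'theta'
line = s[1:5]  # -> line = 'heta'
s = s.upper()  # -> s = 'THETA'
result = line + s[-1]  # -> result = 'hetaA'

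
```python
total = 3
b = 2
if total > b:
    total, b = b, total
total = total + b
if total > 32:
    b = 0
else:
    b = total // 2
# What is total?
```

Answer: 5

Derivation:
Trace (tracking total):
total = 3  # -> total = 3
b = 2  # -> b = 2
if total > b:  # condition is True
    total, b = (b, total)  # -> total = 2, b = 3
total = total + b  # -> total = 5
if total > 32:  # condition is False
else:
    b = total // 2  # -> b = 2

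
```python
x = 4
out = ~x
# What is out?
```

Answer: -5

Derivation:
Trace (tracking out):
x = 4  # -> x = 4
out = ~x  # -> out = -5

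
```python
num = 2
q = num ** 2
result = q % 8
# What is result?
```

Trace (tracking result):
num = 2  # -> num = 2
q = num ** 2  # -> q = 4
result = q % 8  # -> result = 4

Answer: 4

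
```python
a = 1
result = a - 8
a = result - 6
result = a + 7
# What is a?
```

Trace (tracking a):
a = 1  # -> a = 1
result = a - 8  # -> result = -7
a = result - 6  # -> a = -13
result = a + 7  # -> result = -6

Answer: -13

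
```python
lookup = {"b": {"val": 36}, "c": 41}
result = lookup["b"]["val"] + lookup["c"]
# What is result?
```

Answer: 77

Derivation:
Trace (tracking result):
lookup = {'b': {'val': 36}, 'c': 41}  # -> lookup = {'b': {'val': 36}, 'c': 41}
result = lookup['b']['val'] + lookup['c']  # -> result = 77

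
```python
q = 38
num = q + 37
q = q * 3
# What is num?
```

Answer: 75

Derivation:
Trace (tracking num):
q = 38  # -> q = 38
num = q + 37  # -> num = 75
q = q * 3  # -> q = 114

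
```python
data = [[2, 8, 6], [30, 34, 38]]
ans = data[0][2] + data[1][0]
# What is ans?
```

Answer: 36

Derivation:
Trace (tracking ans):
data = [[2, 8, 6], [30, 34, 38]]  # -> data = [[2, 8, 6], [30, 34, 38]]
ans = data[0][2] + data[1][0]  # -> ans = 36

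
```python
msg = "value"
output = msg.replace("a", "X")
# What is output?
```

Trace (tracking output):
msg = 'value'  # -> msg = 'value'
output = msg.replace('a', 'X')  # -> output = 'vXlue'

Answer: 'vXlue'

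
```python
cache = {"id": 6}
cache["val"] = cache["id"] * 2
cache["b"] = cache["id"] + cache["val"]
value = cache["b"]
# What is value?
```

Answer: 18

Derivation:
Trace (tracking value):
cache = {'id': 6}  # -> cache = {'id': 6}
cache['val'] = cache['id'] * 2  # -> cache = {'id': 6, 'val': 12}
cache['b'] = cache['id'] + cache['val']  # -> cache = {'id': 6, 'val': 12, 'b': 18}
value = cache['b']  # -> value = 18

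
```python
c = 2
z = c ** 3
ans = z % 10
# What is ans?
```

Answer: 8

Derivation:
Trace (tracking ans):
c = 2  # -> c = 2
z = c ** 3  # -> z = 8
ans = z % 10  # -> ans = 8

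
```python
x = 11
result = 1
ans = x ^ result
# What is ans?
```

Answer: 10

Derivation:
Trace (tracking ans):
x = 11  # -> x = 11
result = 1  # -> result = 1
ans = x ^ result  # -> ans = 10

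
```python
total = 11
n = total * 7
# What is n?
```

Answer: 77

Derivation:
Trace (tracking n):
total = 11  # -> total = 11
n = total * 7  # -> n = 77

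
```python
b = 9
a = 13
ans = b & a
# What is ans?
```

Answer: 9

Derivation:
Trace (tracking ans):
b = 9  # -> b = 9
a = 13  # -> a = 13
ans = b & a  # -> ans = 9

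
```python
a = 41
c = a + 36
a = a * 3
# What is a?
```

Trace (tracking a):
a = 41  # -> a = 41
c = a + 36  # -> c = 77
a = a * 3  # -> a = 123

Answer: 123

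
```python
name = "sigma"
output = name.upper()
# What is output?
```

Trace (tracking output):
name = 'sigma'  # -> name = 'sigma'
output = name.upper()  # -> output = 'SIGMA'

Answer: 'SIGMA'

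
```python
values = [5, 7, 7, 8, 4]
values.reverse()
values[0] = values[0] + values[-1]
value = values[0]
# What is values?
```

Answer: [9, 8, 7, 7, 5]

Derivation:
Trace (tracking values):
values = [5, 7, 7, 8, 4]  # -> values = [5, 7, 7, 8, 4]
values.reverse()  # -> values = [4, 8, 7, 7, 5]
values[0] = values[0] + values[-1]  # -> values = [9, 8, 7, 7, 5]
value = values[0]  # -> value = 9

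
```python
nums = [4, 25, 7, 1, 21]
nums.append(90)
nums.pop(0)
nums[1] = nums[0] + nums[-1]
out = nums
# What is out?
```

Trace (tracking out):
nums = [4, 25, 7, 1, 21]  # -> nums = [4, 25, 7, 1, 21]
nums.append(90)  # -> nums = [4, 25, 7, 1, 21, 90]
nums.pop(0)  # -> nums = [25, 7, 1, 21, 90]
nums[1] = nums[0] + nums[-1]  # -> nums = [25, 115, 1, 21, 90]
out = nums  # -> out = [25, 115, 1, 21, 90]

Answer: [25, 115, 1, 21, 90]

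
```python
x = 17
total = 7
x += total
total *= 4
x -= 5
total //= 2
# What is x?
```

Trace (tracking x):
x = 17  # -> x = 17
total = 7  # -> total = 7
x += total  # -> x = 24
total *= 4  # -> total = 28
x -= 5  # -> x = 19
total //= 2  # -> total = 14

Answer: 19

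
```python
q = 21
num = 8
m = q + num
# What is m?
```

Answer: 29

Derivation:
Trace (tracking m):
q = 21  # -> q = 21
num = 8  # -> num = 8
m = q + num  # -> m = 29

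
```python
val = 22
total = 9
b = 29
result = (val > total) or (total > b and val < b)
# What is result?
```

Trace (tracking result):
val = 22  # -> val = 22
total = 9  # -> total = 9
b = 29  # -> b = 29
result = val > total or (total > b and val < b)  # -> result = True

Answer: True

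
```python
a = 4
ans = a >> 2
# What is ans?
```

Answer: 1

Derivation:
Trace (tracking ans):
a = 4  # -> a = 4
ans = a >> 2  # -> ans = 1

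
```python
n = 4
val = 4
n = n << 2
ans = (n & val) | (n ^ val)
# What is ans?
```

Answer: 20

Derivation:
Trace (tracking ans):
n = 4  # -> n = 4
val = 4  # -> val = 4
n = n << 2  # -> n = 16
ans = n & val | n ^ val  # -> ans = 20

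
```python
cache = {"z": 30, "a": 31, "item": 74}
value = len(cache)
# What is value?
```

Trace (tracking value):
cache = {'z': 30, 'a': 31, 'item': 74}  # -> cache = {'z': 30, 'a': 31, 'item': 74}
value = len(cache)  # -> value = 3

Answer: 3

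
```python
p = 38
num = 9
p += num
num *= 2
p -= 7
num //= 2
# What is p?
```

Trace (tracking p):
p = 38  # -> p = 38
num = 9  # -> num = 9
p += num  # -> p = 47
num *= 2  # -> num = 18
p -= 7  # -> p = 40
num //= 2  # -> num = 9

Answer: 40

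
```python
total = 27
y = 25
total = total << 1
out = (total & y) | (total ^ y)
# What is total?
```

Answer: 54

Derivation:
Trace (tracking total):
total = 27  # -> total = 27
y = 25  # -> y = 25
total = total << 1  # -> total = 54
out = total & y | total ^ y  # -> out = 63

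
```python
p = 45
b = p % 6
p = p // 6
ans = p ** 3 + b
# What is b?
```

Trace (tracking b):
p = 45  # -> p = 45
b = p % 6  # -> b = 3
p = p // 6  # -> p = 7
ans = p ** 3 + b  # -> ans = 346

Answer: 3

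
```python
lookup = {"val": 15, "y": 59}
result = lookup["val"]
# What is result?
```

Trace (tracking result):
lookup = {'val': 15, 'y': 59}  # -> lookup = {'val': 15, 'y': 59}
result = lookup['val']  # -> result = 15

Answer: 15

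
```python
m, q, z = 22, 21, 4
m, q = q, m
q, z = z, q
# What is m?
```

Answer: 21

Derivation:
Trace (tracking m):
m, q, z = (22, 21, 4)  # -> m = 22, q = 21, z = 4
m, q = (q, m)  # -> m = 21, q = 22
q, z = (z, q)  # -> q = 4, z = 22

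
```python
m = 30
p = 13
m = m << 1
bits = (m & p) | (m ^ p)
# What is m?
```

Trace (tracking m):
m = 30  # -> m = 30
p = 13  # -> p = 13
m = m << 1  # -> m = 60
bits = m & p | m ^ p  # -> bits = 61

Answer: 60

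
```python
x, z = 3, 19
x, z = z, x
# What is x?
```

Answer: 19

Derivation:
Trace (tracking x):
x, z = (3, 19)  # -> x = 3, z = 19
x, z = (z, x)  # -> x = 19, z = 3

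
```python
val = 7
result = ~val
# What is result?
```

Answer: -8

Derivation:
Trace (tracking result):
val = 7  # -> val = 7
result = ~val  # -> result = -8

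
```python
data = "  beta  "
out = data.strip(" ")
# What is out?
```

Answer: 'beta'

Derivation:
Trace (tracking out):
data = '  beta  '  # -> data = '  beta  '
out = data.strip(' ')  # -> out = 'beta'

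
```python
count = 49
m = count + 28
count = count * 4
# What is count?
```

Answer: 196

Derivation:
Trace (tracking count):
count = 49  # -> count = 49
m = count + 28  # -> m = 77
count = count * 4  # -> count = 196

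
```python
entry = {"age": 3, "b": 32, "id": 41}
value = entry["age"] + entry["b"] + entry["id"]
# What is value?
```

Trace (tracking value):
entry = {'age': 3, 'b': 32, 'id': 41}  # -> entry = {'age': 3, 'b': 32, 'id': 41}
value = entry['age'] + entry['b'] + entry['id']  # -> value = 76

Answer: 76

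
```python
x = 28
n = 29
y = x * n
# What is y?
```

Trace (tracking y):
x = 28  # -> x = 28
n = 29  # -> n = 29
y = x * n  # -> y = 812

Answer: 812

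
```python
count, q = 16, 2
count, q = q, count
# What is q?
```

Answer: 16

Derivation:
Trace (tracking q):
count, q = (16, 2)  # -> count = 16, q = 2
count, q = (q, count)  # -> count = 2, q = 16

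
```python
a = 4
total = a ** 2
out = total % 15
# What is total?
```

Answer: 16

Derivation:
Trace (tracking total):
a = 4  # -> a = 4
total = a ** 2  # -> total = 16
out = total % 15  # -> out = 1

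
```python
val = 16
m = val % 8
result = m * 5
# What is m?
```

Answer: 0

Derivation:
Trace (tracking m):
val = 16  # -> val = 16
m = val % 8  # -> m = 0
result = m * 5  # -> result = 0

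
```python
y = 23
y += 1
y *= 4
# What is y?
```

Answer: 96

Derivation:
Trace (tracking y):
y = 23  # -> y = 23
y += 1  # -> y = 24
y *= 4  # -> y = 96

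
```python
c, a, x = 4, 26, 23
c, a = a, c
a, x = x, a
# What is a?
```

Trace (tracking a):
c, a, x = (4, 26, 23)  # -> c = 4, a = 26, x = 23
c, a = (a, c)  # -> c = 26, a = 4
a, x = (x, a)  # -> a = 23, x = 4

Answer: 23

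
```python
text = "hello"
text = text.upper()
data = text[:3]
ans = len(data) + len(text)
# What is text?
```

Answer: 'HELLO'

Derivation:
Trace (tracking text):
text = 'hello'  # -> text = 'hello'
text = text.upper()  # -> text = 'HELLO'
data = text[:3]  # -> data = 'HEL'
ans = len(data) + len(text)  # -> ans = 8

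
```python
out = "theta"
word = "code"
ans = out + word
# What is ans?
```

Trace (tracking ans):
out = 'theta'  # -> out = 'theta'
word = 'code'  # -> word = 'code'
ans = out + word  # -> ans = 'thetacode'

Answer: 'thetacode'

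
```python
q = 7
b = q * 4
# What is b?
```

Answer: 28

Derivation:
Trace (tracking b):
q = 7  # -> q = 7
b = q * 4  # -> b = 28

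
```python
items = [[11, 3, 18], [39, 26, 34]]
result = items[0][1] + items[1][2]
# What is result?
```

Trace (tracking result):
items = [[11, 3, 18], [39, 26, 34]]  # -> items = [[11, 3, 18], [39, 26, 34]]
result = items[0][1] + items[1][2]  # -> result = 37

Answer: 37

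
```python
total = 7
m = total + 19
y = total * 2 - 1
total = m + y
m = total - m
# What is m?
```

Trace (tracking m):
total = 7  # -> total = 7
m = total + 19  # -> m = 26
y = total * 2 - 1  # -> y = 13
total = m + y  # -> total = 39
m = total - m  # -> m = 13

Answer: 13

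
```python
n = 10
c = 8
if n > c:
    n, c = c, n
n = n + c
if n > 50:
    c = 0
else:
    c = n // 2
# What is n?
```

Answer: 18

Derivation:
Trace (tracking n):
n = 10  # -> n = 10
c = 8  # -> c = 8
if n > c:  # condition is True
    n, c = (c, n)  # -> n = 8, c = 10
n = n + c  # -> n = 18
if n > 50:  # condition is False
else:
    c = n // 2  # -> c = 9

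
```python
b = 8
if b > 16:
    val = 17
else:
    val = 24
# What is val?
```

Answer: 24

Derivation:
Trace (tracking val):
b = 8  # -> b = 8
if b > 16:  # condition is False
else:
    val = 24  # -> val = 24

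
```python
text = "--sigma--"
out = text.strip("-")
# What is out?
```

Answer: 'sigma'

Derivation:
Trace (tracking out):
text = '--sigma--'  # -> text = '--sigma--'
out = text.strip('-')  # -> out = 'sigma'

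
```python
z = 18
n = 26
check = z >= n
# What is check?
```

Answer: False

Derivation:
Trace (tracking check):
z = 18  # -> z = 18
n = 26  # -> n = 26
check = z >= n  # -> check = False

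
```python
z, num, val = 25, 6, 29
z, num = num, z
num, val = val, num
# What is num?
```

Trace (tracking num):
z, num, val = (25, 6, 29)  # -> z = 25, num = 6, val = 29
z, num = (num, z)  # -> z = 6, num = 25
num, val = (val, num)  # -> num = 29, val = 25

Answer: 29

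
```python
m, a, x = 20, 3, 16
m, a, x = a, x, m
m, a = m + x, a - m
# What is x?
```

Answer: 20

Derivation:
Trace (tracking x):
m, a, x = (20, 3, 16)  # -> m = 20, a = 3, x = 16
m, a, x = (a, x, m)  # -> m = 3, a = 16, x = 20
m, a = (m + x, a - m)  # -> m = 23, a = 13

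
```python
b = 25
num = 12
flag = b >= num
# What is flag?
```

Answer: True

Derivation:
Trace (tracking flag):
b = 25  # -> b = 25
num = 12  # -> num = 12
flag = b >= num  # -> flag = True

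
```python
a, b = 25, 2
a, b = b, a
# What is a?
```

Answer: 2

Derivation:
Trace (tracking a):
a, b = (25, 2)  # -> a = 25, b = 2
a, b = (b, a)  # -> a = 2, b = 25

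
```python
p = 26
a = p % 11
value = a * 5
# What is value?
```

Answer: 20

Derivation:
Trace (tracking value):
p = 26  # -> p = 26
a = p % 11  # -> a = 4
value = a * 5  # -> value = 20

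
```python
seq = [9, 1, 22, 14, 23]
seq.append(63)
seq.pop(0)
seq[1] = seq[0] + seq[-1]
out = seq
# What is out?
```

Trace (tracking out):
seq = [9, 1, 22, 14, 23]  # -> seq = [9, 1, 22, 14, 23]
seq.append(63)  # -> seq = [9, 1, 22, 14, 23, 63]
seq.pop(0)  # -> seq = [1, 22, 14, 23, 63]
seq[1] = seq[0] + seq[-1]  # -> seq = [1, 64, 14, 23, 63]
out = seq  # -> out = [1, 64, 14, 23, 63]

Answer: [1, 64, 14, 23, 63]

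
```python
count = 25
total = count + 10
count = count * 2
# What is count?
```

Trace (tracking count):
count = 25  # -> count = 25
total = count + 10  # -> total = 35
count = count * 2  # -> count = 50

Answer: 50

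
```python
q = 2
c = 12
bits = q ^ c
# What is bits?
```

Trace (tracking bits):
q = 2  # -> q = 2
c = 12  # -> c = 12
bits = q ^ c  # -> bits = 14

Answer: 14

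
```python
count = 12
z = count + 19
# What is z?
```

Trace (tracking z):
count = 12  # -> count = 12
z = count + 19  # -> z = 31

Answer: 31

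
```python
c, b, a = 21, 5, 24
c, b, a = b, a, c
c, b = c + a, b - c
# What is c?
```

Answer: 26

Derivation:
Trace (tracking c):
c, b, a = (21, 5, 24)  # -> c = 21, b = 5, a = 24
c, b, a = (b, a, c)  # -> c = 5, b = 24, a = 21
c, b = (c + a, b - c)  # -> c = 26, b = 19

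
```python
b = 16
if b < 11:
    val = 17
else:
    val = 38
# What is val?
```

Answer: 38

Derivation:
Trace (tracking val):
b = 16  # -> b = 16
if b < 11:  # condition is False
else:
    val = 38  # -> val = 38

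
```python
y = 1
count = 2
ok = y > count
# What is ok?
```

Trace (tracking ok):
y = 1  # -> y = 1
count = 2  # -> count = 2
ok = y > count  # -> ok = False

Answer: False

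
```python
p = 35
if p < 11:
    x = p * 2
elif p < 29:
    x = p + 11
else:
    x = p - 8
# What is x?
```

Answer: 27

Derivation:
Trace (tracking x):
p = 35  # -> p = 35
if p < 11:  # condition is False
elif p < 29:  # condition is False
else:
    x = p - 8  # -> x = 27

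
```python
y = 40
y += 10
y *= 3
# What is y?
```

Trace (tracking y):
y = 40  # -> y = 40
y += 10  # -> y = 50
y *= 3  # -> y = 150

Answer: 150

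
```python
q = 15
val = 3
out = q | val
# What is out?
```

Answer: 15

Derivation:
Trace (tracking out):
q = 15  # -> q = 15
val = 3  # -> val = 3
out = q | val  # -> out = 15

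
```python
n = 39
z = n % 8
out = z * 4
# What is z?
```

Trace (tracking z):
n = 39  # -> n = 39
z = n % 8  # -> z = 7
out = z * 4  # -> out = 28

Answer: 7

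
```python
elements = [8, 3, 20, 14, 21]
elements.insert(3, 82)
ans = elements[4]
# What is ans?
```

Answer: 14

Derivation:
Trace (tracking ans):
elements = [8, 3, 20, 14, 21]  # -> elements = [8, 3, 20, 14, 21]
elements.insert(3, 82)  # -> elements = [8, 3, 20, 82, 14, 21]
ans = elements[4]  # -> ans = 14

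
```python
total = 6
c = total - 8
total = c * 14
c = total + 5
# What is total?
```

Answer: -28

Derivation:
Trace (tracking total):
total = 6  # -> total = 6
c = total - 8  # -> c = -2
total = c * 14  # -> total = -28
c = total + 5  # -> c = -23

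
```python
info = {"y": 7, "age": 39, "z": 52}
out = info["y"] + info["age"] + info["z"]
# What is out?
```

Trace (tracking out):
info = {'y': 7, 'age': 39, 'z': 52}  # -> info = {'y': 7, 'age': 39, 'z': 52}
out = info['y'] + info['age'] + info['z']  # -> out = 98

Answer: 98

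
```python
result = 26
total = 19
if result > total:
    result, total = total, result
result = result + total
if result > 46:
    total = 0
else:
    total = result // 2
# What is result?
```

Trace (tracking result):
result = 26  # -> result = 26
total = 19  # -> total = 19
if result > total:  # condition is True
    result, total = (total, result)  # -> result = 19, total = 26
result = result + total  # -> result = 45
if result > 46:  # condition is False
else:
    total = result // 2  # -> total = 22

Answer: 45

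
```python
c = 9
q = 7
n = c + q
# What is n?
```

Trace (tracking n):
c = 9  # -> c = 9
q = 7  # -> q = 7
n = c + q  # -> n = 16

Answer: 16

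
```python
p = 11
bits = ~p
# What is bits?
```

Trace (tracking bits):
p = 11  # -> p = 11
bits = ~p  # -> bits = -12

Answer: -12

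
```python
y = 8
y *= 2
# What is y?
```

Trace (tracking y):
y = 8  # -> y = 8
y *= 2  # -> y = 16

Answer: 16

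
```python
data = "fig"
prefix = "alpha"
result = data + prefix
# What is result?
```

Trace (tracking result):
data = 'fig'  # -> data = 'fig'
prefix = 'alpha'  # -> prefix = 'alpha'
result = data + prefix  # -> result = 'figalpha'

Answer: 'figalpha'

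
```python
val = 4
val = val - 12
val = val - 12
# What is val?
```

Answer: -20

Derivation:
Trace (tracking val):
val = 4  # -> val = 4
val = val - 12  # -> val = -8
val = val - 12  # -> val = -20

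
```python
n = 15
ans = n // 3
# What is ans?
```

Trace (tracking ans):
n = 15  # -> n = 15
ans = n // 3  # -> ans = 5

Answer: 5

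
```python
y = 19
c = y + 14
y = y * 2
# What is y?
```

Answer: 38

Derivation:
Trace (tracking y):
y = 19  # -> y = 19
c = y + 14  # -> c = 33
y = y * 2  # -> y = 38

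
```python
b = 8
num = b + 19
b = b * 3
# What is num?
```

Trace (tracking num):
b = 8  # -> b = 8
num = b + 19  # -> num = 27
b = b * 3  # -> b = 24

Answer: 27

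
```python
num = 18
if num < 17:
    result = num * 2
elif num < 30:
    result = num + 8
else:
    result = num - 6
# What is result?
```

Answer: 26

Derivation:
Trace (tracking result):
num = 18  # -> num = 18
if num < 17:  # condition is False
elif num < 30:  # condition is True
    result = num + 8  # -> result = 26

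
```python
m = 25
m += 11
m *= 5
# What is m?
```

Answer: 180

Derivation:
Trace (tracking m):
m = 25  # -> m = 25
m += 11  # -> m = 36
m *= 5  # -> m = 180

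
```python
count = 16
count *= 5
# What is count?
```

Answer: 80

Derivation:
Trace (tracking count):
count = 16  # -> count = 16
count *= 5  # -> count = 80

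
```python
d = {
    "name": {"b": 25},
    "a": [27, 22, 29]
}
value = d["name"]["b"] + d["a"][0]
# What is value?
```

Trace (tracking value):
d = {'name': {'b': 25}, 'a': [27, 22, 29]}  # -> d = {'name': {'b': 25}, 'a': [27, 22, 29]}
value = d['name']['b'] + d['a'][0]  # -> value = 52

Answer: 52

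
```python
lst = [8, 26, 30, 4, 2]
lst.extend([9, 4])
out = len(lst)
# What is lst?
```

Answer: [8, 26, 30, 4, 2, 9, 4]

Derivation:
Trace (tracking lst):
lst = [8, 26, 30, 4, 2]  # -> lst = [8, 26, 30, 4, 2]
lst.extend([9, 4])  # -> lst = [8, 26, 30, 4, 2, 9, 4]
out = len(lst)  # -> out = 7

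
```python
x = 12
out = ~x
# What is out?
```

Answer: -13

Derivation:
Trace (tracking out):
x = 12  # -> x = 12
out = ~x  # -> out = -13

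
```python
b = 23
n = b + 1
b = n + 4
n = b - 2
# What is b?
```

Answer: 28

Derivation:
Trace (tracking b):
b = 23  # -> b = 23
n = b + 1  # -> n = 24
b = n + 4  # -> b = 28
n = b - 2  # -> n = 26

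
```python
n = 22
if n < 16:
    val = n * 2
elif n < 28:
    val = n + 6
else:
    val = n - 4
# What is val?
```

Trace (tracking val):
n = 22  # -> n = 22
if n < 16:  # condition is False
elif n < 28:  # condition is True
    val = n + 6  # -> val = 28

Answer: 28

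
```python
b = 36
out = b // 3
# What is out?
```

Trace (tracking out):
b = 36  # -> b = 36
out = b // 3  # -> out = 12

Answer: 12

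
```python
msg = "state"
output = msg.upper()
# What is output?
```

Answer: 'STATE'

Derivation:
Trace (tracking output):
msg = 'state'  # -> msg = 'state'
output = msg.upper()  # -> output = 'STATE'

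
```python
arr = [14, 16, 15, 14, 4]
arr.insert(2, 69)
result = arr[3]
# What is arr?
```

Trace (tracking arr):
arr = [14, 16, 15, 14, 4]  # -> arr = [14, 16, 15, 14, 4]
arr.insert(2, 69)  # -> arr = [14, 16, 69, 15, 14, 4]
result = arr[3]  # -> result = 15

Answer: [14, 16, 69, 15, 14, 4]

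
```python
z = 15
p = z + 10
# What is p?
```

Trace (tracking p):
z = 15  # -> z = 15
p = z + 10  # -> p = 25

Answer: 25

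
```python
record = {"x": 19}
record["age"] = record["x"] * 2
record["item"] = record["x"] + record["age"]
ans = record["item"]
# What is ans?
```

Answer: 57

Derivation:
Trace (tracking ans):
record = {'x': 19}  # -> record = {'x': 19}
record['age'] = record['x'] * 2  # -> record = {'x': 19, 'age': 38}
record['item'] = record['x'] + record['age']  # -> record = {'x': 19, 'age': 38, 'item': 57}
ans = record['item']  # -> ans = 57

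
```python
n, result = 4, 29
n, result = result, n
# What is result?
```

Trace (tracking result):
n, result = (4, 29)  # -> n = 4, result = 29
n, result = (result, n)  # -> n = 29, result = 4

Answer: 4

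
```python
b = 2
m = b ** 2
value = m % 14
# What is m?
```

Answer: 4

Derivation:
Trace (tracking m):
b = 2  # -> b = 2
m = b ** 2  # -> m = 4
value = m % 14  # -> value = 4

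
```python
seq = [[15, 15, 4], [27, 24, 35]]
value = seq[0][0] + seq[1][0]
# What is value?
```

Answer: 42

Derivation:
Trace (tracking value):
seq = [[15, 15, 4], [27, 24, 35]]  # -> seq = [[15, 15, 4], [27, 24, 35]]
value = seq[0][0] + seq[1][0]  # -> value = 42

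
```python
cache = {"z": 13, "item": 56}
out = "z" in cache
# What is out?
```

Answer: True

Derivation:
Trace (tracking out):
cache = {'z': 13, 'item': 56}  # -> cache = {'z': 13, 'item': 56}
out = 'z' in cache  # -> out = True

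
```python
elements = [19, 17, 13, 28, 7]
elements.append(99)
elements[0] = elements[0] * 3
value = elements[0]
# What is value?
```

Trace (tracking value):
elements = [19, 17, 13, 28, 7]  # -> elements = [19, 17, 13, 28, 7]
elements.append(99)  # -> elements = [19, 17, 13, 28, 7, 99]
elements[0] = elements[0] * 3  # -> elements = [57, 17, 13, 28, 7, 99]
value = elements[0]  # -> value = 57

Answer: 57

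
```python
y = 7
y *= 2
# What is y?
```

Answer: 14

Derivation:
Trace (tracking y):
y = 7  # -> y = 7
y *= 2  # -> y = 14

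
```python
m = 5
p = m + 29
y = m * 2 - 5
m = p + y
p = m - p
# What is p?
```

Trace (tracking p):
m = 5  # -> m = 5
p = m + 29  # -> p = 34
y = m * 2 - 5  # -> y = 5
m = p + y  # -> m = 39
p = m - p  # -> p = 5

Answer: 5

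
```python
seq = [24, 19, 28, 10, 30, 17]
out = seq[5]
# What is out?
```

Trace (tracking out):
seq = [24, 19, 28, 10, 30, 17]  # -> seq = [24, 19, 28, 10, 30, 17]
out = seq[5]  # -> out = 17

Answer: 17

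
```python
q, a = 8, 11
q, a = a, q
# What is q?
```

Trace (tracking q):
q, a = (8, 11)  # -> q = 8, a = 11
q, a = (a, q)  # -> q = 11, a = 8

Answer: 11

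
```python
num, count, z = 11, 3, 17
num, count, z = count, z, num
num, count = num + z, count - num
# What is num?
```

Trace (tracking num):
num, count, z = (11, 3, 17)  # -> num = 11, count = 3, z = 17
num, count, z = (count, z, num)  # -> num = 3, count = 17, z = 11
num, count = (num + z, count - num)  # -> num = 14, count = 14

Answer: 14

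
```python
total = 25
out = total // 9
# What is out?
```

Answer: 2

Derivation:
Trace (tracking out):
total = 25  # -> total = 25
out = total // 9  # -> out = 2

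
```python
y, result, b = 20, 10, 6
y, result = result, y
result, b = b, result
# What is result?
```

Answer: 6

Derivation:
Trace (tracking result):
y, result, b = (20, 10, 6)  # -> y = 20, result = 10, b = 6
y, result = (result, y)  # -> y = 10, result = 20
result, b = (b, result)  # -> result = 6, b = 20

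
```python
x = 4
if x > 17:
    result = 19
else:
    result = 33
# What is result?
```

Trace (tracking result):
x = 4  # -> x = 4
if x > 17:  # condition is False
else:
    result = 33  # -> result = 33

Answer: 33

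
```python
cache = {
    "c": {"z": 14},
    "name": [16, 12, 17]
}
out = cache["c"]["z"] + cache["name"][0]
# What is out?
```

Trace (tracking out):
cache = {'c': {'z': 14}, 'name': [16, 12, 17]}  # -> cache = {'c': {'z': 14}, 'name': [16, 12, 17]}
out = cache['c']['z'] + cache['name'][0]  # -> out = 30

Answer: 30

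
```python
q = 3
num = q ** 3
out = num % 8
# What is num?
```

Answer: 27

Derivation:
Trace (tracking num):
q = 3  # -> q = 3
num = q ** 3  # -> num = 27
out = num % 8  # -> out = 3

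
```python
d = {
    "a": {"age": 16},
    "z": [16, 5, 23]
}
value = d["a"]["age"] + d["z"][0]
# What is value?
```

Answer: 32

Derivation:
Trace (tracking value):
d = {'a': {'age': 16}, 'z': [16, 5, 23]}  # -> d = {'a': {'age': 16}, 'z': [16, 5, 23]}
value = d['a']['age'] + d['z'][0]  # -> value = 32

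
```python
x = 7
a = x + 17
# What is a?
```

Trace (tracking a):
x = 7  # -> x = 7
a = x + 17  # -> a = 24

Answer: 24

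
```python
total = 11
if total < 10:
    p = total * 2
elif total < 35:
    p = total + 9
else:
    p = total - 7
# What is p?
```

Answer: 20

Derivation:
Trace (tracking p):
total = 11  # -> total = 11
if total < 10:  # condition is False
elif total < 35:  # condition is True
    p = total + 9  # -> p = 20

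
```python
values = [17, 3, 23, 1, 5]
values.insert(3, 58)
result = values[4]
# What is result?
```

Trace (tracking result):
values = [17, 3, 23, 1, 5]  # -> values = [17, 3, 23, 1, 5]
values.insert(3, 58)  # -> values = [17, 3, 23, 58, 1, 5]
result = values[4]  # -> result = 1

Answer: 1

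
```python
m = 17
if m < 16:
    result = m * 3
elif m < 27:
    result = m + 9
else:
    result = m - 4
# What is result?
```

Answer: 26

Derivation:
Trace (tracking result):
m = 17  # -> m = 17
if m < 16:  # condition is False
elif m < 27:  # condition is True
    result = m + 9  # -> result = 26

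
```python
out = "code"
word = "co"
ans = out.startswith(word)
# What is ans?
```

Trace (tracking ans):
out = 'code'  # -> out = 'code'
word = 'co'  # -> word = 'co'
ans = out.startswith(word)  # -> ans = True

Answer: True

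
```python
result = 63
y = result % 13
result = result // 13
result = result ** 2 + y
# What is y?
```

Trace (tracking y):
result = 63  # -> result = 63
y = result % 13  # -> y = 11
result = result // 13  # -> result = 4
result = result ** 2 + y  # -> result = 27

Answer: 11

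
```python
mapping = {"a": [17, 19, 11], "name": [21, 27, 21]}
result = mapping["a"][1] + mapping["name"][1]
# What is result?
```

Answer: 46

Derivation:
Trace (tracking result):
mapping = {'a': [17, 19, 11], 'name': [21, 27, 21]}  # -> mapping = {'a': [17, 19, 11], 'name': [21, 27, 21]}
result = mapping['a'][1] + mapping['name'][1]  # -> result = 46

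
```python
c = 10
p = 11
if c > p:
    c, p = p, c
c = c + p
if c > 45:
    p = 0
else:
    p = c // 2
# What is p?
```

Trace (tracking p):
c = 10  # -> c = 10
p = 11  # -> p = 11
if c > p:  # condition is False
c = c + p  # -> c = 21
if c > 45:  # condition is False
else:
    p = c // 2  # -> p = 10

Answer: 10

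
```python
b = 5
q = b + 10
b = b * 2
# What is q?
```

Answer: 15

Derivation:
Trace (tracking q):
b = 5  # -> b = 5
q = b + 10  # -> q = 15
b = b * 2  # -> b = 10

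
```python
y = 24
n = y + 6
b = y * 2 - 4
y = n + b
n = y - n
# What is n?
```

Answer: 44

Derivation:
Trace (tracking n):
y = 24  # -> y = 24
n = y + 6  # -> n = 30
b = y * 2 - 4  # -> b = 44
y = n + b  # -> y = 74
n = y - n  # -> n = 44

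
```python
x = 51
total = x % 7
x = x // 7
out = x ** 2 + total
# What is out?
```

Trace (tracking out):
x = 51  # -> x = 51
total = x % 7  # -> total = 2
x = x // 7  # -> x = 7
out = x ** 2 + total  # -> out = 51

Answer: 51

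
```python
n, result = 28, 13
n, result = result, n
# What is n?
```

Answer: 13

Derivation:
Trace (tracking n):
n, result = (28, 13)  # -> n = 28, result = 13
n, result = (result, n)  # -> n = 13, result = 28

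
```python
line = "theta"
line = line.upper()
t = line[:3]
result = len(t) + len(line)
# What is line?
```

Answer: 'THETA'

Derivation:
Trace (tracking line):
line = 'theta'  # -> line = 'theta'
line = line.upper()  # -> line = 'THETA'
t = line[:3]  # -> t = 'THE'
result = len(t) + len(line)  # -> result = 8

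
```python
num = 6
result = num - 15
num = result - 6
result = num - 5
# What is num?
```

Trace (tracking num):
num = 6  # -> num = 6
result = num - 15  # -> result = -9
num = result - 6  # -> num = -15
result = num - 5  # -> result = -20

Answer: -15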